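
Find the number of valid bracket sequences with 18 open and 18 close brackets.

This is a standard Catalan-number count: the answer is C_n. Here n = 18 (pairs).
Using C_0 = 1 and C_(k+1) = C_k x 2(2k+1)/(k+2), build up term by term: C_1=1, C_2=2, C_3=5, C_4=14, C_5=42, C_6=132, C_7=429, C_8=1430, C_9=4862, C_10=16796, C_11=58786, C_12=208012, C_13=742900, C_14=2674440, C_15=9694845, C_16=35357670, C_17=129644790, C_18=477638700.

Final answer: C_{18} = 477638700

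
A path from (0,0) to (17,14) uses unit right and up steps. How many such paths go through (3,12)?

Paths (0,0)->(3,12): C(15,12) = 455.
Paths (3,12)->(17,14): C(16,2) = 120.
By multiplication principle: 455 x 120.

Final answer: 54600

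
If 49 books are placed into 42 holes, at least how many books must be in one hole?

By the pigeonhole principle: ceiling(49/42).

Final answer: 2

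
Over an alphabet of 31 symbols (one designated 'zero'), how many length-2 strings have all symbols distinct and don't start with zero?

First digit: 30 (nonzero). Second: 30 (not first). Third: 29, etc.
Total: 30 x 30.

Final answer: 900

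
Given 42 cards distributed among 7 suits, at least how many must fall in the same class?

By pigeonhole with 42 objects and 7 categories: ceiling(42/7).

Final answer: 6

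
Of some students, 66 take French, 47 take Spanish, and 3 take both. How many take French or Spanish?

|A union B| = |A| + |B| - |A intersect B| = 66 + 47 - 3.

Final answer: 110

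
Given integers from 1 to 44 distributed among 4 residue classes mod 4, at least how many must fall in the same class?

By pigeonhole with 44 objects and 4 categories: ceiling(44/4).

Final answer: 11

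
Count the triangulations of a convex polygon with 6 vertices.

The structures are counted by the Catalan number C_n. Here n = 6 - 2 = 4.
C_n = C(2n,n) - C(2n,n+1), so C_{4} = C(8,4) - C(8,5) = 70 - 56.

Final answer: C_{4} = 14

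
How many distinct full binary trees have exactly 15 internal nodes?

This is a standard Catalan-number count: the answer is C_n. Here n = 15.
C_n = C(2n,n) - C(2n,n+1), so C_{15} = C(30,15) - C(30,16) = 155117520 - 145422675.

Final answer: C_{15} = 9694845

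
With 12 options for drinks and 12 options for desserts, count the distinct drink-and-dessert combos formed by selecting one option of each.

By the multiplication principle: 12 x 12.

Final answer: 144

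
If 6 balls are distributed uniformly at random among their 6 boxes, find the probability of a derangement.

D(n) = (n-1)(D(n-1) + D(n-2)), D(0)=1, D(1)=0.
Building up: D(2)=1, D(3)=2, D(4)=9, D(5)=44, D(6)=265.
Total arrangements: 6! = 720.
Probability = D(6)/6! = 53/144.

Final answer: D(6)/6! = 265/720 = 0.368056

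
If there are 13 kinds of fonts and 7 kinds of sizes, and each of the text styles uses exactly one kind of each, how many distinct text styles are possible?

By the multiplication principle: 13 x 7.

Final answer: 91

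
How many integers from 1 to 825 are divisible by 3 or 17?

Multiples of 3: 275. Multiples of 17: 48. Of both (lcm=51): 16.
By inclusion-exclusion: 275 + 48 - 16.

Final answer: 307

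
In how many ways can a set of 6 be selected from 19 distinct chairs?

C(19,6) = 19!/(6! x (19-6)!).

Final answer: C(19,6) = 27132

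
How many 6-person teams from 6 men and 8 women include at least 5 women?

Sum over valid woman counts:
C(8,5)C(6,1) = 336
C(8,6)C(6,0) = 28
Total: 336 + 28.

Final answer: 364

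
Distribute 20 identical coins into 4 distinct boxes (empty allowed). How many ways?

Stars and bars: C(n+k-1, k-1) = C(23,3).

Final answer: C(23,3) = 1771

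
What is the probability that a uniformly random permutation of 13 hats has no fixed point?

Derangements satisfy D(n) = (n-1)(D(n-1) + D(n-2)), starting from D(0)=1, D(1)=0.
Building up: D(2)=1, D(3)=2, D(4)=9, D(5)=44, D(6)=265, D(7)=1854, D(8)=14833, D(9)=133496, D(10)=1334961, D(11)=14684570, D(12)=176214841, D(13)=2290792932.
Total arrangements: 13! = 6227020800.
Probability = D(13)/13! = 63633137/172972800.

Final answer: D(13)/13! = 2290792932/6227020800 = 0.367879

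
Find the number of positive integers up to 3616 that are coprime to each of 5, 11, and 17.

|div by 5|=723, |div by 11|=328, |div by 17|=212.
|div by 5&11|=65, |div by 5&17|=42, |div by 11&17|=19, |div by all|=3.
By inclusion-exclusion, divisible by at least one: 723+328+212-65-42-19+3 = 1140.
Not divisible by any: 3616 - 1140.

Final answer: 2476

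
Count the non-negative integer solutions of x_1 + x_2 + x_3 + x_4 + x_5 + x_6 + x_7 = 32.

Stars and bars with 32 stars and 6 bars:
C(32+7-1, 7-1) = C(38,6).

Final answer: C(38,6) = 2760681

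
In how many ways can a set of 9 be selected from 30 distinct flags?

C(30,9) = 30!/(9! x 21!).

Final answer: \binom{30}{9} = 14307150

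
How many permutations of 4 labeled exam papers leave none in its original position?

Use the recurrence D(n) = (n-1)(D(n-1) + D(n-2)) with D(0)=1, D(1)=0.
D(2) = 1 x (0 + 1) = 1
D(3) = 2 x (1 + 0) = 2
D(4) = 3 x (D(3) + D(2)) = 3 x (2 + 1)

Final answer: D(4) = 9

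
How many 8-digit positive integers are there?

The leading digit cannot be 0 (9 options); the other 7 digits can be anything (10 options each).
Total: 9 x 10^7.

Final answer: 90000000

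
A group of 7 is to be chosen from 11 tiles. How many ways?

C(11,7) = 11!/(7! x (11-7)!).

Final answer: C(11,7) = 330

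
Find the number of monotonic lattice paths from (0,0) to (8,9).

Each path has 8 right steps and 9 up steps in some order (17 steps total).
Choose which 9 of the 17 steps are up: C(17,9).

Final answer: C(17,9) = 24310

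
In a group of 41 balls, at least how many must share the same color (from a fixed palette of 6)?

There are 6 possible values for color (from a fixed palette of 6). With 41 balls and 6 categories, by pigeonhole: ceiling(41/6).

Final answer: 7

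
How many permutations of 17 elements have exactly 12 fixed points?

Choose which 12 elements are fixed: C(17,12) = 6188.
Derange the remaining 5 using D(j) = (j-1)(D(j-1) + D(j-2)), D(0)=1, D(1)=0: D(2)=1, D(3)=2, D(4)=9, D(5)=44.
Total: 6188 x 44.

Final answer: C(17,12) D(5) = 272272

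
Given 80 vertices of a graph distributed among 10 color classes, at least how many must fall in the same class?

By pigeonhole with 80 objects and 10 categories: ceiling(80/10).

Final answer: 8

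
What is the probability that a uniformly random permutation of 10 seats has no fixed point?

Derangements satisfy D(n) = (n-1)(D(n-1) + D(n-2)), starting from D(0)=1, D(1)=0.
Building up: D(2)=1, D(3)=2, D(4)=9, D(5)=44, D(6)=265, D(7)=1854, D(8)=14833, D(9)=133496, D(10)=1334961.
Total arrangements: 10! = 3628800.
Probability = D(10)/10! = 16481/44800.

Final answer: D(10)/10! = 1334961/3628800 = 0.367879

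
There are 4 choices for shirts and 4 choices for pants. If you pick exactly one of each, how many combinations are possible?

By the multiplication principle: 4 x 4.

Final answer: 16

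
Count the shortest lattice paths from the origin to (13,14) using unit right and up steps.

Each path has 13 right steps and 14 up steps in some order (27 steps total).
Choose which 14 of the 27 steps are up: C(27,14).

Final answer: C(27,14) = 20058300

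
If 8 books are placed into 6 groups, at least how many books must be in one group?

By the pigeonhole principle: ceiling(8/6).

Final answer: 2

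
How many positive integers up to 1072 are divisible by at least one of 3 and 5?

Multiples of 3: 357. Multiples of 5: 214. Of both (lcm=15): 71.
By inclusion-exclusion: 357 + 214 - 71.

Final answer: 500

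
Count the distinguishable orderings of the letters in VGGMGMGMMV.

Letters (G:4, M:4, V:2). Total letters: 10.
Permutations = 10!/(4! x 4! x 2!).

Final answer: 3150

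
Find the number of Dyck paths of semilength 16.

Total monotonic paths to (16,16): C(32,16) = 601080390.
A path is bad iff it touches y = x + 1; reflecting its initial segment maps bad paths bijectively onto all paths to (15,17), of which there are C(32,17) = 565722720.
Valid Dyck paths: 601080390 - 565722720.
(These counts are the Catalan numbers.)

Final answer: C_{16} = 35357670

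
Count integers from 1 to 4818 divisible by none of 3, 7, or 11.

|div by 3|=1606, |div by 7|=688, |div by 11|=438.
|div by 3&7|=229, |div by 3&11|=146, |div by 7&11|=62, |div by all|=20.
By inclusion-exclusion, divisible by at least one: 1606+688+438-229-146-62+20 = 2315.
Not divisible by any: 4818 - 2315.

Final answer: 2503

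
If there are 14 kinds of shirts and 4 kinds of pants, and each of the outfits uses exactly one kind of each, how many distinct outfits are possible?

By the multiplication principle: 14 x 4.

Final answer: 56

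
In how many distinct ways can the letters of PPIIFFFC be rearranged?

Letters (C:1, F:3, I:2, P:2). Total letters: 8.
Permutations = 8!/(3! x 2! x 2!).

Final answer: 1680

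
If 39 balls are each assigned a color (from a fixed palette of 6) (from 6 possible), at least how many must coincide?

There are 6 possible values for color (from a fixed palette of 6). With 39 balls and 6 categories, by pigeonhole: ceiling(39/6).

Final answer: 7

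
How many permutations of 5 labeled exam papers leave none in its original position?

D(n) = (n-1)(D(n-1) + D(n-2)), D(0)=1, D(1)=0.
D(2) = 1 x (0 + 1) = 1
D(3) = 2 x (1 + 0) = 2
D(4) = 3 x (2 + 1) = 9
D(5) = 4 x (D(4) + D(3)) = 4 x (9 + 2)

Final answer: D(5) = 44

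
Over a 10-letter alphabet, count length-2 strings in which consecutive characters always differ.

First character: 10 choices. Each subsequent: 9 choices (must differ from the previous one).
Total: 10 x 9^1.

Final answer: 10 x 9^{1} = 90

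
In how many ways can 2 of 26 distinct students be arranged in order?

P(26,2) = 26!/(26-2)! = 26!/24!.

Final answer: P(26,2) = 650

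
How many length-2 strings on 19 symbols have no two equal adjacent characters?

First character: 19 choices. Each subsequent: 18 choices (must differ from the previous one).
Total: 19 x 18^1.

Final answer: 19 x 18^{1} = 342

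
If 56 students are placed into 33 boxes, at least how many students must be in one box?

By the pigeonhole principle: ceiling(56/33).

Final answer: 2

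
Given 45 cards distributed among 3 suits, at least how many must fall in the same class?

By pigeonhole with 45 objects and 3 categories: ceiling(45/3).

Final answer: 15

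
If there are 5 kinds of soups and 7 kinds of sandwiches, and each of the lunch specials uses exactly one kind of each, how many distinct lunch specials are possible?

By the multiplication principle: 5 x 7.

Final answer: 35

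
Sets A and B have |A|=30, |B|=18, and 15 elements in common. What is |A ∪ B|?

|A union B| = |A| + |B| - |A intersect B| = 30 + 18 - 15.

Final answer: 33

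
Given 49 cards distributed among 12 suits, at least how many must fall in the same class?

By pigeonhole with 49 objects and 12 categories: ceiling(49/12).

Final answer: 5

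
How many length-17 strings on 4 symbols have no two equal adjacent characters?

First character: 4 choices. Each subsequent: 3 choices (must differ from the previous one).
Total: 4 x 3^16.

Final answer: 4 x 3^{16} = 172186884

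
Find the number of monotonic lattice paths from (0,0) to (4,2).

Each path has 4 right steps and 2 up steps in some order (6 steps total).
Choose which 2 of the 6 steps are up: C(6,2).

Final answer: C(6,2) = 15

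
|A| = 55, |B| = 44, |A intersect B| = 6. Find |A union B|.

|A union B| = |A| + |B| - |A intersect B| = 55 + 44 - 6.

Final answer: 93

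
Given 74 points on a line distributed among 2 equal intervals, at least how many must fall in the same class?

By pigeonhole with 74 objects and 2 categories: ceiling(74/2).

Final answer: 37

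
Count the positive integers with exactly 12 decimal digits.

These are the integers in [10^11, 10^12), so the count is 10^12 - 10^11 = 9 x 10^11.

Final answer: 900000000000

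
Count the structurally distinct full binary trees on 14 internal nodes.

This is counted by the nth Catalan number C_n. Here n = 14.
C_n = C(2n,n)/(n+1), so C_{14} = C(28,14)/15 = 40116600/15.

Final answer: C_{14} = 2674440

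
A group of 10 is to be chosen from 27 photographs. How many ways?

C(27,10) = 27!/(10! x 17!).

Final answer: \binom{27}{10} = 8436285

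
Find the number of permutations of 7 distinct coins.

The number of ways to arrange 7 distinct objects is 7!.

Final answer: 7! = 5040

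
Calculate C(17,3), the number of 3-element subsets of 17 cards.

C(17,3) = 17!/(3! x 14!).

Final answer: \binom{17}{3} = 680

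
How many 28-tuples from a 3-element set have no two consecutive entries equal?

First character: 3 choices. Each subsequent: 2 choices (must differ from the previous one).
Total: 3 x 2^27.

Final answer: 3 x 2^{27} = 402653184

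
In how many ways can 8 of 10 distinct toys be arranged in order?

P(10,8) = 10!/(10-8)! = 10!/2!.

Final answer: P(10,8) = 1814400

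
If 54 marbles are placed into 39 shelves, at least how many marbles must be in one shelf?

By the pigeonhole principle: ceiling(54/39).

Final answer: 2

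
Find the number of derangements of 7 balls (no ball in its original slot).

Derangements satisfy D(n) = (n-1)(D(n-1) + D(n-2)), starting from D(0)=1, D(1)=0.
D(2) = 1 x (0 + 1) = 1
D(3) = 2 x (1 + 0) = 2
D(4) = 3 x (2 + 1) = 9
D(5) = 4 x (9 + 2) = 44
D(6) = 5 x (44 + 9) = 265
D(7) = 6 x (D(6) + D(5)) = 6 x (265 + 44)

Final answer: D(7) = 1854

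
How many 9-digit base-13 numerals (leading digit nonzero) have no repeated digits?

The leading digit has 12 choices (anything but zero); the next has 12 (anything but the first), then 11, and so on, one fewer each time.
Total: 12 x 12 x 11 x 10 x 9 x 8 x 7 x 6 x 5.

Final answer: 239500800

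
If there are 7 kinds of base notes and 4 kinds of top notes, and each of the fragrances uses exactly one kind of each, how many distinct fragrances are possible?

By the multiplication principle: 7 x 4.

Final answer: 28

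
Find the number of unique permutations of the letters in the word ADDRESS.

Letters (A:1, D:2, E:1, R:1, S:2). Total letters: 7.
Permutations = 7!/(2! x 2!).

Final answer: 1260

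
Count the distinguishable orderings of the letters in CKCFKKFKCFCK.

Letters (C:4, F:3, K:5). Total letters: 12.
Permutations = 12!/(5! x 4! x 3!).

Final answer: 27720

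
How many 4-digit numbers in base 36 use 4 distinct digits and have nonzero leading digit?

First digit: 35 (nonzero). Second: 35 (not first). Third: 34, etc.
Total: 35 x 35 x 34 x 33.

Final answer: 1374450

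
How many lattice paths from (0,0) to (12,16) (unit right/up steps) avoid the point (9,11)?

Total paths to (12,16): C(28,16) = 30421755.
Paths through (9,11): C(20,11) x C(8,5) = 9405760.
Avoiding (9,11): 30421755 - 9405760.

Final answer: 21015995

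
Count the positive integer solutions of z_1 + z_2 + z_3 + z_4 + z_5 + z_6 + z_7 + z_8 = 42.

Substitute z'_i = z_i - 1 (so z'_i >= 0). Then sum z'_i = 42 - 8 = 34.
Stars and bars: C(34+8-1, 8-1) = C(41,7).

Final answer: C(41,7) = 22481940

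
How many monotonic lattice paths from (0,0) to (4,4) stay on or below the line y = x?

Total monotonic paths to (4,4): C(8,4) = 70.
Paths that cross above y=x (reflection bijection): C(8,5) = 56.
Valid Dyck paths: 70 - 56.
(These counts are the Catalan numbers.)

Final answer: C_{4} = 14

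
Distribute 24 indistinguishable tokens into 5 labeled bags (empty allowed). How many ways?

Stars and bars: C(n+k-1, k-1) = C(28,4).

Final answer: C(28,4) = 20475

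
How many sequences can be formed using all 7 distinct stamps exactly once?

The number of ways to arrange 7 distinct objects is 7!.

Final answer: 7! = 5040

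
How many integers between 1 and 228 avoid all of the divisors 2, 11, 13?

|div by 2|=114, |div by 11|=20, |div by 13|=17.
|div by 2&11|=10, |div by 2&13|=8, |div by 11&13|=1, |div by all|=0.
By inclusion-exclusion, divisible by at least one: 114+20+17-10-8-1+0 = 132.
Not divisible by any: 228 - 132.

Final answer: 96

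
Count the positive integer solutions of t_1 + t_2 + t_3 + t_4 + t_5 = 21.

Substitute t'_i = t_i - 1 (so t'_i >= 0). Then sum t'_i = 21 - 5 = 16.
Stars and bars: C(16+5-1, 5-1) = C(20,4).

Final answer: C(20,4) = 4845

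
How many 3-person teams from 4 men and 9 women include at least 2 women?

Sum over valid woman counts:
C(9,2)C(4,1) = 144
C(9,3)C(4,0) = 84
Total: 144 + 84.

Final answer: 228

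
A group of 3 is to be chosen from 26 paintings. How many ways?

C(26,3) = 26!/(3! x 23!).

Final answer: \binom{26}{3} = 2600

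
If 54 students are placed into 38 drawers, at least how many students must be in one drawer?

By the pigeonhole principle: ceiling(54/38).

Final answer: 2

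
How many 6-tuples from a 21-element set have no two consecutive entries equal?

First character: 21 choices. Each subsequent: 20 choices (must differ from the previous one).
Total: 21 x 20^5.

Final answer: 21 x 20^{5} = 67200000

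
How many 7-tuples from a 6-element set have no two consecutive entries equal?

First character: 6 choices. Each subsequent: 5 choices (must differ from the previous one).
Total: 6 x 5^6.

Final answer: 6 x 5^{6} = 93750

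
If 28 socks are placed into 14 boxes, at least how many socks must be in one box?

By the pigeonhole principle: ceiling(28/14).

Final answer: 2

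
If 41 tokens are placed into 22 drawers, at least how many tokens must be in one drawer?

By the pigeonhole principle: ceiling(41/22).

Final answer: 2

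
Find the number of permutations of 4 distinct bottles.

The number of ways to arrange 4 distinct objects is 4!.

Final answer: 4! = 24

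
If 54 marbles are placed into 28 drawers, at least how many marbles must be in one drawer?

By the pigeonhole principle: ceiling(54/28).

Final answer: 2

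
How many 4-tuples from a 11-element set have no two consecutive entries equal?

First character: 11 choices. Each subsequent: 10 choices (must differ from the previous one).
Total: 11 x 10^3.

Final answer: 11 x 10^{3} = 11000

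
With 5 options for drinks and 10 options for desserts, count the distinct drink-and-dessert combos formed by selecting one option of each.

By the multiplication principle: 5 x 10.

Final answer: 50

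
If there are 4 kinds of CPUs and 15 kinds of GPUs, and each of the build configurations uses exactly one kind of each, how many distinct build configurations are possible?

By the multiplication principle: 4 x 15.

Final answer: 60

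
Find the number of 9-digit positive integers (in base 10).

First digit: 9 choices (1-9). Each of the remaining 8 digits: 10 choices.
Total: 9 x 10^8.

Final answer: 900000000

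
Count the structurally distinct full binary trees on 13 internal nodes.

This is a standard Catalan-number count: the answer is C_n. Here n = 13.
Using C_0 = 1 and C_(k+1) = C_k x 2(2k+1)/(k+2), build up term by term: C_1=1, C_2=2, C_3=5, C_4=14, C_5=42, C_6=132, C_7=429, C_8=1430, C_9=4862, C_10=16796, C_11=58786, C_12=208012, C_13=742900.

Final answer: C_{13} = 742900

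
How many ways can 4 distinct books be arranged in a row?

The number of ways to arrange 4 distinct objects is 4!.

Final answer: 4! = 24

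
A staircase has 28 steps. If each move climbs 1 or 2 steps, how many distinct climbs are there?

Let f(n) be the number of climbs. Removing the last move (1 or 2 steps) gives f(n) = f(n-1) + f(n-2); base cases f(1)=1, f(2)=2.
Iterating the recurrence: f(1)=1, f(2)=2, f(3)=3, f(4)=5, f(5)=8, f(6)=13, f(7)=21, f(8)=34, f(9)=55, f(10)=89, f(11)=144, f(12)=233, f(13)=377, f(14)=610, f(15)=987, f(16)=1597, f(17)=2584, f(18)=4181, f(19)=6765, f(20)=10946, f(21)=17711, f(22)=28657, f(23)=46368, f(24)=75025, f(25)=121393, f(26)=196418, f(27)=317811, f(28)=514229.

Final answer: 514229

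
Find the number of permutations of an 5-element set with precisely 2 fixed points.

Choose which 2 elements are fixed: C(5,2) = 10.
Derange the remaining 3 using D(j) = (j-1)(D(j-1) + D(j-2)), D(0)=1, D(1)=0: D(2)=1, D(3)=2.
Total: 10 x 2.

Final answer: C(5,2) D(3) = 20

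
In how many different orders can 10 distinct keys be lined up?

The number of ways to arrange 10 distinct objects is 10!.

Final answer: 10! = 3628800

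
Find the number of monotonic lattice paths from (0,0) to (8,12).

Each path has 8 right steps and 12 up steps in some order (20 steps total).
Choose which 12 of the 20 steps are up: C(20,12).

Final answer: C(20,12) = 125970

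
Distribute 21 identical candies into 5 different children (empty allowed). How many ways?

Stars and bars: C(n+k-1, k-1) = C(25,4).

Final answer: C(25,4) = 12650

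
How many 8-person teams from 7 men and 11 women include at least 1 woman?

Sum over valid woman counts:
C(11,1)C(7,7) = 11
C(11,2)C(7,6) = 385
C(11,3)C(7,5) = 3465
C(11,4)C(7,4) = 11550
C(11,5)C(7,3) = 16170
C(11,6)C(7,2) = 9702
C(11,7)C(7,1) = 2310
C(11,8)C(7,0) = 165
Total: 11 + 385 + 3465 + 11550 + 16170 + 9702 + 2310 + 165.

Final answer: 43758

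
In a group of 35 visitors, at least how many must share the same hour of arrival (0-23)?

There are 24 possible values for hour of arrival (0-23). With 35 visitors and 24 categories, by pigeonhole: ceiling(35/24).

Final answer: 2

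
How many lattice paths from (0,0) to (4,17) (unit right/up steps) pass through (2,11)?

Paths (0,0)->(2,11): C(13,11) = 78.
Paths (2,11)->(4,17): C(8,6) = 28.
By multiplication principle: 78 x 28.

Final answer: 2184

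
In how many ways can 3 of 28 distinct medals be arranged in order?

P(28,3) = 28!/(28-3)! = 28!/25!.

Final answer: P(28,3) = 19656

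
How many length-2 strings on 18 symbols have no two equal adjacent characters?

First character: 18 choices. Each subsequent: 17 choices (must differ from the previous one).
Total: 18 x 17^1.

Final answer: 18 x 17^{1} = 306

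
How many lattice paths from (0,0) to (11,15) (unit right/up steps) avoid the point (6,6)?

Total paths to (11,15): C(26,15) = 7726160.
Paths through (6,6): C(12,6) x C(14,9) = 1849848.
Avoiding (6,6): 7726160 - 1849848.

Final answer: 5876312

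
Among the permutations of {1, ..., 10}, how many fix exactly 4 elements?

Choose which 4 elements are fixed: C(10,4) = 210.
Derange the remaining 6 using D(j) = (j-1)(D(j-1) + D(j-2)), D(0)=1, D(1)=0: D(2)=1, D(3)=2, D(4)=9, D(5)=44, D(6)=265.
Total: 210 x 265.

Final answer: C(10,4) D(6) = 55650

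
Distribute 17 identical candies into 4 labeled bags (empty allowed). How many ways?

Stars and bars: C(n+k-1, k-1) = C(20,3).

Final answer: C(20,3) = 1140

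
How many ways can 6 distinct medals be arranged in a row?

The number of ways to arrange 6 distinct objects is 6!.

Final answer: 6! = 720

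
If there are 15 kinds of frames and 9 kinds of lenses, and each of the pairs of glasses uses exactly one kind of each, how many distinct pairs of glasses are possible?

By the multiplication principle: 15 x 9.

Final answer: 135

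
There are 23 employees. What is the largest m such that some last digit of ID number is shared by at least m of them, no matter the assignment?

There are 10 possible values for last digit of ID number. With 23 employees and 10 categories, by pigeonhole: ceiling(23/10).

Final answer: 3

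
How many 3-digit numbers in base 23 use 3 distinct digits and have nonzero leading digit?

The leading digit has 22 choices (anything but zero); the next has 22 (anything but the first), then 21, and so on, one fewer each time.
Total: 22 x 22 x 21.

Final answer: 10164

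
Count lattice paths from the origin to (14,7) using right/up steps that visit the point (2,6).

Paths (0,0)->(2,6): C(8,6) = 28.
Paths (2,6)->(14,7): C(13,1) = 13.
By multiplication principle: 28 x 13.

Final answer: 364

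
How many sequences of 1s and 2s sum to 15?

Let f(n) be the number of climbs. Removing the last move (1 or 2 steps) gives f(n) = f(n-1) + f(n-2); base cases f(1)=1, f(2)=2.
Computing successive values: f(1)=1, f(2)=2, f(3)=3, f(4)=5, f(5)=8, f(6)=13, f(7)=21, f(8)=34, f(9)=55, f(10)=89, f(11)=144, f(12)=233, f(13)=377, f(14)=610, f(15)=987.

Final answer: 987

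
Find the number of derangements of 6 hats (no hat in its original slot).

D(n) = (n-1)(D(n-1) + D(n-2)), D(0)=1, D(1)=0.
D(2) = 1 x (0 + 1) = 1
D(3) = 2 x (1 + 0) = 2
D(4) = 3 x (2 + 1) = 9
D(5) = 4 x (9 + 2) = 44
D(6) = 5 x (D(5) + D(4)) = 5 x (44 + 9)

Final answer: D(6) = 265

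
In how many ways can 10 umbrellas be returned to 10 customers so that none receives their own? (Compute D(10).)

Derangements satisfy D(n) = (n-1)(D(n-1) + D(n-2)), starting from D(0)=1, D(1)=0.
D(2) = 1 x (0 + 1) = 1
D(3) = 2 x (1 + 0) = 2
D(4) = 3 x (2 + 1) = 9
D(5) = 4 x (9 + 2) = 44
D(6) = 5 x (44 + 9) = 265
D(7) = 6 x (265 + 44) = 1854
D(8) = 7 x (1854 + 265) = 14833
D(9) = 8 x (14833 + 1854) = 133496
D(10) = 9 x (D(9) + D(8)) = 9 x (133496 + 14833)

Final answer: D(10) = 1334961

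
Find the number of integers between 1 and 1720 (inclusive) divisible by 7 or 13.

Multiples of 7: 245. Multiples of 13: 132. Of both (lcm=91): 18.
By inclusion-exclusion: 245 + 132 - 18.

Final answer: 359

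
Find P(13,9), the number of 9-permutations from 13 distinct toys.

P(13,9) = 13!/(13-9)! = 13!/4!.

Final answer: P(13,9) = 259459200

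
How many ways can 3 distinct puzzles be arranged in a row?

The number of ways to arrange 3 distinct objects is 3!.

Final answer: 3! = 6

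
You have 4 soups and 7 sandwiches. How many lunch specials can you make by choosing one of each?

By the multiplication principle: 4 x 7.

Final answer: 28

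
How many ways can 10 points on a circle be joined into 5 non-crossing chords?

This is counted by the nth Catalan number C_n. Here n = 10/2 = 5.
C_n = C(2n,n) - C(2n,n+1), so C_{5} = C(10,5) - C(10,6) = 252 - 210.

Final answer: C_{5} = 42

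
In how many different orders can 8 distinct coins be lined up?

The number of ways to arrange 8 distinct objects is 8!.

Final answer: 8! = 40320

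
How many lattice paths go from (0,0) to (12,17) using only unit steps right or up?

Each path has 12 right steps and 17 up steps in some order (29 steps total).
Choose which 17 of the 29 steps are up: C(29,17).

Final answer: C(29,17) = 51895935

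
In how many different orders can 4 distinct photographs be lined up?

The number of ways to arrange 4 distinct objects is 4!.

Final answer: 4! = 24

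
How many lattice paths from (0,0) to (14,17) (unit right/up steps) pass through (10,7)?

Paths (0,0)->(10,7): C(17,7) = 19448.
Paths (10,7)->(14,17): C(14,10) = 1001.
By multiplication principle: 19448 x 1001.

Final answer: 19467448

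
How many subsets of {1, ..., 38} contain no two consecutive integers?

Let a(n) count such subsets of {1, ..., n}. Either n is excluded (a(n-1) ways) or n is included, forcing n-1 out (a(n-2) ways), so a(n) = a(n-1) + a(n-2) with a(1)=2, a(2)=3.
Computing successive values: a(1)=2, a(2)=3, a(3)=5, a(4)=8, a(5)=13, a(6)=21, a(7)=34, a(8)=55, a(9)=89, a(10)=144, a(11)=233, a(12)=377, a(13)=610, a(14)=987, a(15)=1597, a(16)=2584, a(17)=4181, a(18)=6765, a(19)=10946, a(20)=17711, a(21)=28657, a(22)=46368, a(23)=75025, a(24)=121393, a(25)=196418, a(26)=317811, a(27)=514229, a(28)=832040, a(29)=1346269, a(30)=2178309, a(31)=3524578, a(32)=5702887, a(33)=9227465, a(34)=14930352, a(35)=24157817, a(36)=39088169, a(37)=63245986, a(38)=102334155.

Final answer: 102334155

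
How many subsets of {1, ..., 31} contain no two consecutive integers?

Let a(n) count such subsets of {1, ..., n}. Either n is excluded (a(n-1) ways) or n is included, forcing n-1 out (a(n-2) ways), so a(n) = a(n-1) + a(n-2) with a(1)=2, a(2)=3.
Computing successive values: a(1)=2, a(2)=3, a(3)=5, a(4)=8, a(5)=13, a(6)=21, a(7)=34, a(8)=55, a(9)=89, a(10)=144, a(11)=233, a(12)=377, a(13)=610, a(14)=987, a(15)=1597, a(16)=2584, a(17)=4181, a(18)=6765, a(19)=10946, a(20)=17711, a(21)=28657, a(22)=46368, a(23)=75025, a(24)=121393, a(25)=196418, a(26)=317811, a(27)=514229, a(28)=832040, a(29)=1346269, a(30)=2178309, a(31)=3524578.

Final answer: 3524578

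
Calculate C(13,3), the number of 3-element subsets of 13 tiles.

C(13,3) = 13!/(3! x 10!).

Final answer: \binom{13}{3} = 286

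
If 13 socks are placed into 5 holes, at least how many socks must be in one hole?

By the pigeonhole principle: ceiling(13/5).

Final answer: 3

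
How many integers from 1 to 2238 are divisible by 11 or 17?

Multiples of 11: 203. Multiples of 17: 131. Of both (lcm=187): 11.
By inclusion-exclusion: 203 + 131 - 11.

Final answer: 323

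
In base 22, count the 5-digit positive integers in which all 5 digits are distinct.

First digit: 21 (nonzero). Second: 21 (not first). Third: 20, etc.
Total: 21 x 21 x 20 x 19 x 18.

Final answer: 3016440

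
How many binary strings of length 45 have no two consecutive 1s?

Let a(n) count valid strings. If the last bit is 0 the prefix is any valid string of length n-1; if it is 1 the string must end in 01 with a valid prefix of length n-2. So a(n) = a(n-1) + a(n-2), a(1)=2, a(2)=3.
Iterating the recurrence: a(1)=2, a(2)=3, a(3)=5, a(4)=8, a(5)=13, a(6)=21, a(7)=34, a(8)=55, a(9)=89, a(10)=144, a(11)=233, a(12)=377, a(13)=610, a(14)=987, a(15)=1597, a(16)=2584, a(17)=4181, a(18)=6765, a(19)=10946, a(20)=17711, a(21)=28657, a(22)=46368, a(23)=75025, a(24)=121393, a(25)=196418, a(26)=317811, a(27)=514229, a(28)=832040, a(29)=1346269, a(30)=2178309, a(31)=3524578, a(32)=5702887, a(33)=9227465, a(34)=14930352, a(35)=24157817, a(36)=39088169, a(37)=63245986, a(38)=102334155, a(39)=165580141, a(40)=267914296, a(41)=433494437, a(42)=701408733, a(43)=1134903170, a(44)=1836311903, a(45)=2971215073.

Final answer: 2971215073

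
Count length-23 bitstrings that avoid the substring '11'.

A valid string ends in 0 (append to any length-(n-1) valid string) or in 01 (append to any length-(n-2) valid string), so a(n) = a(n-1) + a(n-2) with a(1)=2, a(2)=3.
Iterating the recurrence: a(1)=2, a(2)=3, a(3)=5, a(4)=8, a(5)=13, a(6)=21, a(7)=34, a(8)=55, a(9)=89, a(10)=144, a(11)=233, a(12)=377, a(13)=610, a(14)=987, a(15)=1597, a(16)=2584, a(17)=4181, a(18)=6765, a(19)=10946, a(20)=17711, a(21)=28657, a(22)=46368, a(23)=75025.

Final answer: 75025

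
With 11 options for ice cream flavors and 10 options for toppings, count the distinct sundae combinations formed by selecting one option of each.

By the multiplication principle: 11 x 10.

Final answer: 110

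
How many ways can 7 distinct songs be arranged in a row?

The number of ways to arrange 7 distinct objects is 7!.

Final answer: 7! = 5040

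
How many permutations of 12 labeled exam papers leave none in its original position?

D(n) = (n-1)(D(n-1) + D(n-2)), D(0)=1, D(1)=0.
D(2) = 1 x (0 + 1) = 1
D(3) = 2 x (1 + 0) = 2
D(4) = 3 x (2 + 1) = 9
D(5) = 4 x (9 + 2) = 44
D(6) = 5 x (44 + 9) = 265
D(7) = 6 x (265 + 44) = 1854
D(8) = 7 x (1854 + 265) = 14833
D(9) = 8 x (14833 + 1854) = 133496
D(10) = 9 x (133496 + 14833) = 1334961
D(11) = 10 x (1334961 + 133496) = 14684570
D(12) = 11 x (D(11) + D(10)) = 11 x (14684570 + 1334961)

Final answer: D(12) = 176214841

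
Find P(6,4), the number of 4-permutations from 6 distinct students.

P(6,4) = 6!/(6-4)! = 6!/2!.

Final answer: P(6,4) = 360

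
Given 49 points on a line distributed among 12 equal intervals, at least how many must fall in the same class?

By pigeonhole with 49 objects and 12 categories: ceiling(49/12).

Final answer: 5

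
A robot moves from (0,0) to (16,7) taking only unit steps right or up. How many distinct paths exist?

Each path has 16 right steps and 7 up steps in some order (23 steps total).
Choose which 7 of the 23 steps are up: C(23,7).

Final answer: C(23,7) = 245157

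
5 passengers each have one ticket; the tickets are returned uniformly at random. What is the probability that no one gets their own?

D(n) = (n-1)(D(n-1) + D(n-2)), D(0)=1, D(1)=0.
Building up: D(2)=1, D(3)=2, D(4)=9, D(5)=44.
Total arrangements: 5! = 120.
Probability = D(5)/5! = 11/30.

Final answer: D(5)/5! = 44/120 = 0.366667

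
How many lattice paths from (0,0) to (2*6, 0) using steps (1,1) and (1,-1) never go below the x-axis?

Total monotonic paths to (6,6): C(12,6) = 924.
Reflecting each bad path at its first crossing gives a bijection with paths to (5,7): C(12,7) = 792.
Valid Dyck paths: 924 - 792.
(Equivalently, C_{6} = C(12,6)/7 = 924/7.)

Final answer: C_{6} = 132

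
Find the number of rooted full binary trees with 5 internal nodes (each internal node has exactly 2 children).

The structures are counted by the Catalan number C_n. Here n = 5.
C_n = C(2n,n) - C(2n,n+1), so C_{5} = C(10,5) - C(10,6) = 252 - 210.

Final answer: C_{5} = 42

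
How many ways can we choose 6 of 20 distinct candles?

C(20,6) = 20!/(6! x 14!).

Final answer: \binom{20}{6} = 38760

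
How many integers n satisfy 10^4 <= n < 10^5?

These are the integers in [10^4, 10^5), so the count is 10^5 - 10^4 = 9 x 10^4.

Final answer: 90000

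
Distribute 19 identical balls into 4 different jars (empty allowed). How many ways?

Stars and bars: C(n+k-1, k-1) = C(22,3).

Final answer: C(22,3) = 1540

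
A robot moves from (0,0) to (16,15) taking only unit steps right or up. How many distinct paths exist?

Each path has 16 right steps and 15 up steps in some order (31 steps total).
Choose which 15 of the 31 steps are up: C(31,15).

Final answer: C(31,15) = 300540195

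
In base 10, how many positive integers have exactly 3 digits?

In base 10, the leading digit has 9 choices (1..9); each of the remaining 2 digits has 10 choices.
Total: 9 x 10^2.

Final answer: 900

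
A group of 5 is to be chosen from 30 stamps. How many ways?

C(30,5) = 30!/(5! x 25!).

Final answer: \binom{30}{5} = 142506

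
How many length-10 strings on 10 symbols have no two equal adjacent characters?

Let g(n) count such strings. g(1) = 10, and each valid string of length n-1 extends in 9 ways (any symbol but the last), so g(n) = 9 g(n-1).
Total: g(10) = 10 x 9^9.

Final answer: 10 x 9^{9} = 3874204890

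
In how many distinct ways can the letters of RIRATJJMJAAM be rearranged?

Letters (A:3, I:1, J:3, M:2, R:2, T:1). Total letters: 12.
Permutations = 12!/(3! x 3! x 2! x 2!).

Final answer: 3326400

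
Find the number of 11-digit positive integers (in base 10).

First digit: 9 choices (1-9). Each of the remaining 10 digits: 10 choices.
Total: 9 x 10^10.

Final answer: 90000000000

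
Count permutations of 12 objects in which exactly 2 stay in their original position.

Choose which 2 elements are fixed: C(12,2) = 66.
Derange the remaining 10 using D(j) = (j-1)(D(j-1) + D(j-2)), D(0)=1, D(1)=0: D(2)=1, D(3)=2, D(4)=9, D(5)=44, D(6)=265, D(7)=1854, D(8)=14833, D(9)=133496, D(10)=1334961.
Total: 66 x 1334961.

Final answer: C(12,2) D(10) = 88107426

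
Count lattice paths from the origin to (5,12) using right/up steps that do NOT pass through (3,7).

Total paths to (5,12): C(17,12) = 6188.
Paths through (3,7): C(10,7) x C(7,5) = 2520.
Avoiding (3,7): 6188 - 2520.

Final answer: 3668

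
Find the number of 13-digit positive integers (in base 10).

These are the integers in [10^12, 10^13), so the count is 10^13 - 10^12 = 9 x 10^12.

Final answer: 9000000000000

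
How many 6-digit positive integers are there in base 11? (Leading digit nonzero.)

Leading digit: 10 options (nonzero). Other 5 digit(s): 11 options each.
Total: 10 x 11^5.

Final answer: 1610510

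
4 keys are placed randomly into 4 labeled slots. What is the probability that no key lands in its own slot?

Use the recurrence D(n) = (n-1)(D(n-1) + D(n-2)) with D(0)=1, D(1)=0.
Building up: D(2)=1, D(3)=2, D(4)=9.
Total arrangements: 4! = 24.
Probability = D(4)/4! = 3/8.

Final answer: D(4)/4! = 9/24 = 0.375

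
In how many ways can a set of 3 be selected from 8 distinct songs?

C(8,3) = 8!/(3! x 5!).

Final answer: \binom{8}{3} = 56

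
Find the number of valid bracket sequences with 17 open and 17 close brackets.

This is counted by the nth Catalan number C_n. Here n = 17 (pairs).
C_n = C(2n,n) - C(2n,n+1), so C_{17} = C(34,17) - C(34,18) = 2333606220 - 2203961430.

Final answer: C_{17} = 129644790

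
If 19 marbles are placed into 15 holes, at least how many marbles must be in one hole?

By the pigeonhole principle: ceiling(19/15).

Final answer: 2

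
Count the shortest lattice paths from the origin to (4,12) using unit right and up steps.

Each path has 4 right steps and 12 up steps in some order (16 steps total).
Choose which 12 of the 16 steps are up: C(16,12).

Final answer: C(16,12) = 1820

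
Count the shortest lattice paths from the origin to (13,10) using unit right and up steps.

Each path has 13 right steps and 10 up steps in some order (23 steps total).
Choose which 10 of the 23 steps are up: C(23,10).

Final answer: C(23,10) = 1144066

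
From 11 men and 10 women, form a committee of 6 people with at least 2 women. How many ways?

Sum over valid woman counts:
C(10,2)C(11,4) = 14850
C(10,3)C(11,3) = 19800
C(10,4)C(11,2) = 11550
C(10,5)C(11,1) = 2772
C(10,6)C(11,0) = 210
Total: 14850 + 19800 + 11550 + 2772 + 210.

Final answer: 49182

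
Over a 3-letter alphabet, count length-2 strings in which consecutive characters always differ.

Let g(n) count such strings. g(1) = 3, and each valid string of length n-1 extends in 2 ways (any symbol but the last), so g(n) = 2 g(n-1).
Total: g(2) = 3 x 2^1.

Final answer: 3 x 2^{1} = 6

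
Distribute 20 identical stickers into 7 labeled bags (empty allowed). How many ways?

Stars and bars: C(n+k-1, k-1) = C(26,6).

Final answer: C(26,6) = 230230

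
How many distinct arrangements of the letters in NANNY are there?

Letters (A:1, N:3, Y:1). Total letters: 5.
Permutations = 5!/(3!).

Final answer: 20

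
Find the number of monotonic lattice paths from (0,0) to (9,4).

Each path has 9 right steps and 4 up steps in some order (13 steps total).
Choose which 4 of the 13 steps are up: C(13,4).

Final answer: C(13,4) = 715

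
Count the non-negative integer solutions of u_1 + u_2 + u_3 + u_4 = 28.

Stars and bars with 28 stars and 3 bars:
C(28+4-1, 4-1) = C(31,3).

Final answer: C(31,3) = 4495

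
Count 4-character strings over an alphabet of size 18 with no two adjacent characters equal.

First character: 18 choices. Each subsequent: 17 choices (must differ from the previous one).
Total: 18 x 17^3.

Final answer: 18 x 17^{3} = 88434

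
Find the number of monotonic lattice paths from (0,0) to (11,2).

Each path has 11 right steps and 2 up steps in some order (13 steps total).
Choose which 2 of the 13 steps are up: C(13,2).

Final answer: C(13,2) = 78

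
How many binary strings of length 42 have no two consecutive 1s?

A valid string ends in 0 (append to any length-(n-1) valid string) or in 01 (append to any length-(n-2) valid string), so a(n) = a(n-1) + a(n-2) with a(1)=2, a(2)=3.
Computing successive values: a(1)=2, a(2)=3, a(3)=5, a(4)=8, a(5)=13, a(6)=21, a(7)=34, a(8)=55, a(9)=89, a(10)=144, a(11)=233, a(12)=377, a(13)=610, a(14)=987, a(15)=1597, a(16)=2584, a(17)=4181, a(18)=6765, a(19)=10946, a(20)=17711, a(21)=28657, a(22)=46368, a(23)=75025, a(24)=121393, a(25)=196418, a(26)=317811, a(27)=514229, a(28)=832040, a(29)=1346269, a(30)=2178309, a(31)=3524578, a(32)=5702887, a(33)=9227465, a(34)=14930352, a(35)=24157817, a(36)=39088169, a(37)=63245986, a(38)=102334155, a(39)=165580141, a(40)=267914296, a(41)=433494437, a(42)=701408733.

Final answer: 701408733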